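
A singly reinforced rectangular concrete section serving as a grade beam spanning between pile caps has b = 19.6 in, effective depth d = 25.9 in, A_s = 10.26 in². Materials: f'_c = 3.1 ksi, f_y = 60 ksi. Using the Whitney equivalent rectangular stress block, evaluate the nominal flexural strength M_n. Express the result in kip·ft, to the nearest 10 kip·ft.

M_n ≈ 1020 kip·ft

T = A_s f_y = 10.26 × 60 = 615.6 kips.
a = T/(0.85 f'_c b) = 615.6/(0.85 × 3.1 × 19.6) = 11.920 in.
M_n = T(d − a/2) = 615.6 × (25.9 − 5.96) = 12275.1 kip·in = 12275.1/12 = 1022.93 kip·ft.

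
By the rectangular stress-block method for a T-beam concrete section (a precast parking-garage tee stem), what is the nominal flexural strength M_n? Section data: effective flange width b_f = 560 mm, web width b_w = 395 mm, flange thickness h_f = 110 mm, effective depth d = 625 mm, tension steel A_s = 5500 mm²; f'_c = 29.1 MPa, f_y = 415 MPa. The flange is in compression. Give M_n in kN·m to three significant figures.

M_n ≈ 1230 kN·m

Tension: T = A_s f_y = 5500 × 415 = 2282500 N.
Try a within the flange: a = T/(0.85 f'_c b_f) = 2282500/(0.85 × 29.1 × 560) = 164.78 mm.
a = 164.78 > h_f = 110 mm: the block extends into the web. Split into flange-overhang and web parts.
C_f = 0.85 f'_c (b_f − b_w) h_f = 0.85 × 29.1 × (560 − 395) × 110 = 448940 N.
Remaining web compression depth: a_w = (T − C_f)/(0.85 f'_c b_w) = (2282500 − 448940)/(0.85 × 29.1 × 395) = 187.67 mm.
M_n = C_f(d − h_f/2) + (T − C_f)(d − a_w/2) = 448940 × (625 − 55) + 1833560 × (625 − 93.835) = 255.90 + 973.92 = 1229.82 × 10⁶ N·mm.
M_n = 1229.82 kN·m.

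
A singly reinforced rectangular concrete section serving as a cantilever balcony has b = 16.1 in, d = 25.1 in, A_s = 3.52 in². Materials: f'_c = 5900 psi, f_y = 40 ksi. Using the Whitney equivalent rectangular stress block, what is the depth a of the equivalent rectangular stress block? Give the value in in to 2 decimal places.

a ≈ 1.74 in

T = A_s f_y = 3.52 × 40 = 140.8 kips.
a = T/(0.85 f'_c b) = 140.8/(0.85 × 5.9 × 16.1) = 1.74 in.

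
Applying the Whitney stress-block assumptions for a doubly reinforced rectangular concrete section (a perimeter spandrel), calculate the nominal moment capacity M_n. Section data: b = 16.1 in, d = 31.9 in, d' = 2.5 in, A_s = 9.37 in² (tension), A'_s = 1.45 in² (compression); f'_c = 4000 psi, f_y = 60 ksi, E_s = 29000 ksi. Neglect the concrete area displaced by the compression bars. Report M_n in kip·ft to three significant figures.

M_n ≈ 1300 kip·ft

Assume both steels yield.
a = (A_s − A'_s) f_y/(0.85 f'_c b) = (9.37 − 1.45) × 60/(0.85 × 4 × 16.1) = 8.681 in.
c = a/β₁ = 8.681/0.85 = 10.213 in; ε'_s = 0.003(c − d')/c = 0.0023 ≥ ε_y = 0.0021, so the compression steel yields.
M_n = (A_s − A'_s) f_y (d − a/2) + A'_s f_y (d − d') = 475.2 × (31.9 − 4.3405) + 87 × (31.9 − 2.5) = 13096.3 + 2557.8 = 15654.1 kip·in = 15654.1/12 = 1304.51 kip·ft.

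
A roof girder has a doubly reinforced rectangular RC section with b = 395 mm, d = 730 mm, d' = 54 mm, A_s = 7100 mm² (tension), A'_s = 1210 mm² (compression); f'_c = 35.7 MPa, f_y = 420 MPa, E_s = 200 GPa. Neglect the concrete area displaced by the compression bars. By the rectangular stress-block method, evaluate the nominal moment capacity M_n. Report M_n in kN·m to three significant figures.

M_n ≈ 1890 kN·m

Assume both tension and compression steel yield.
Net tension couple steel: A_s − A'_s = 5890 mm².
a = (A_s − A'_s) f_y / (0.85 f'_c b) = 2473800/(0.85 × 35.7 × 395) = 206.39 mm.
c = a/β₁ = 206.39/0.795 = 259.61 mm; ε'_s = 0.003(c − d')/c = 0.0024 ≥ f_y/E_s = 0.0021, so compression steel does yield.
M_n = (A_s − A'_s) f_y (d − a/2) + A'_s f_y (d − d') = [2473800 × (730 − 103.195) + 508200 × (730 − 54)] × 10⁻⁶ = 1550.59 + 343.54 = 1894.13 kN·m.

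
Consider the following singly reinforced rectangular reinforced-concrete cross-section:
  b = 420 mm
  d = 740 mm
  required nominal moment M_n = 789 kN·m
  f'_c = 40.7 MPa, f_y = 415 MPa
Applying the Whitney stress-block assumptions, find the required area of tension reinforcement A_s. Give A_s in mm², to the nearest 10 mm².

With M_n = 0.85 f'_c a b (d − a/2), solve the quadratic for a:
a = d − √(d² − 2M_n/(0.85 f'_c b)) = 740 − √(740² − 2 × 789×10⁶/(0.85 × 40.7 × 420)) = 77.43 mm.
A_s = 0.85 f'_c a b / f_y = 0.85 × 40.7 × 77.43 × 420 / 415 = 2711.0 mm².

A_s ≈ 2710 mm²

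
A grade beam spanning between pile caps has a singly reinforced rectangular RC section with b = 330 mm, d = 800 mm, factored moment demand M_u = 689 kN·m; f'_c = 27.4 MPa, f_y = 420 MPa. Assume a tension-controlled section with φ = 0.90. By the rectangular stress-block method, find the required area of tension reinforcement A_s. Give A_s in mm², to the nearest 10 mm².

A_s ≈ 2490 mm²

M_n = M_u/φ = 689/0.90 = 765.556 kN·m.
With M_n = 0.85 f'_c a b (d − a/2), solve the quadratic for a:
a = d − √(d² − 2M_n/(0.85 f'_c b)) = 800 − √(800² − 2 × 765.556×10⁶/(0.85 × 27.4 × 330)) = 136.08 mm.
A_s = 0.85 f'_c a b / f_y = 0.85 × 27.4 × 136.08 × 330 / 420 = 2490.2 mm².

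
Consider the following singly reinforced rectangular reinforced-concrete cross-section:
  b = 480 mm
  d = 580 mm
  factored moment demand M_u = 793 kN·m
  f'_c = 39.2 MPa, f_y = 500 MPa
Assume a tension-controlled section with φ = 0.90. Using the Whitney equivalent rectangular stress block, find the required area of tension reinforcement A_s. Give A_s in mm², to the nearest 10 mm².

M_n = M_u/φ = 793/0.90 = 881.111 kN·m.
With M_n = 0.85 f'_c a b (d − a/2), solve the quadratic for a:
a = d − √(d² − 2M_n/(0.85 f'_c b)) = 580 − √(580² − 2 × 881.111×10⁶/(0.85 × 39.2 × 480)) = 104.38 mm.
A_s = 0.85 f'_c a b / f_y = 0.85 × 39.2 × 104.38 × 480 / 500 = 3338.8 mm².

A_s ≈ 3340 mm²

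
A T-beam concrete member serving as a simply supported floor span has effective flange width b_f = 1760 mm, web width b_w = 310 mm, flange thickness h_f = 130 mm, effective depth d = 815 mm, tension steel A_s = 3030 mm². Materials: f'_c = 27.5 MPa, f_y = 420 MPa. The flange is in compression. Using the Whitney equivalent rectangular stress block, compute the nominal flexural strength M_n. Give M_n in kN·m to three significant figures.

Tension: T = A_s f_y = 3030 × 420 = 1272600 N.
Try a within the flange: a = T/(0.85 f'_c b_f) = 1272600/(0.85 × 27.5 × 1760) = 30.93 mm.
Since a = 30.93 ≤ h_f = 130 mm, the stress block lies entirely in the flange; analyse as a rectangular beam of width b_f.
M_n = T(d − a/2) = 1272600 × (815 − 15.465) = 1017.49 × 10⁶ N·mm.
M_n = 1017.49 kN·m.

M_n ≈ 1020 kN·m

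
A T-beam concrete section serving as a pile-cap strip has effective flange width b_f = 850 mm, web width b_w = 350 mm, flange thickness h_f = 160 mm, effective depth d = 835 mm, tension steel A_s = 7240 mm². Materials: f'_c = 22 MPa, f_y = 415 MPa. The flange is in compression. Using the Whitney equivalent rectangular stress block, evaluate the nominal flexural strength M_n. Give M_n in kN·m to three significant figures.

Tension: T = A_s f_y = 7240 × 415 = 3004600 N.
Try a within the flange: a = T/(0.85 f'_c b_f) = 3004600/(0.85 × 22 × 850) = 189.03 mm.
a = 189.03 > h_f = 160 mm: the block extends into the web. Split into flange-overhang and web parts.
C_f = 0.85 f'_c (b_f − b_w) h_f = 0.85 × 22 × (850 − 350) × 160 = 1496000 N.
Remaining web compression depth: a_w = (T − C_f)/(0.85 f'_c b_w) = (3004600 − 1496000)/(0.85 × 22 × 350) = 230.50 mm.
M_n = C_f(d − h_f/2) + (T − C_f)(d − a_w/2) = 1496000 × (835 − 80) + 1508600 × (835 − 115.25) = 1129.48 + 1085.81 = 2215.29 × 10⁶ N·mm.
M_n = 2215.29 kN·m.

M_n ≈ 2220 kN·m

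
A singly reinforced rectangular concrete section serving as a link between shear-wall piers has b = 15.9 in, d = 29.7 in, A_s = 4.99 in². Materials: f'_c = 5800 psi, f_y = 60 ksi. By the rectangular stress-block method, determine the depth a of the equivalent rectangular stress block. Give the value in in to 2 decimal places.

a ≈ 3.82 in

T = A_s f_y = 4.99 × 60 = 299.4 kips.
a = T/(0.85 f'_c b) = 299.4/(0.85 × 5.8 × 15.9) = 3.82 in.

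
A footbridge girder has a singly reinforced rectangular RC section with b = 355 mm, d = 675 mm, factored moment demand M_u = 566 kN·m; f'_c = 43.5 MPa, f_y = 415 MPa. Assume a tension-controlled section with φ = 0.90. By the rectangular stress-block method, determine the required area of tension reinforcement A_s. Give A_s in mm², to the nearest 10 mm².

A_s ≈ 2380 mm²

M_n = M_u/φ = 566/0.90 = 628.889 kN·m.
With M_n = 0.85 f'_c a b (d − a/2), solve the quadratic for a:
a = d − √(d² − 2M_n/(0.85 f'_c b)) = 675 − √(675² − 2 × 628.889×10⁶/(0.85 × 43.5 × 355)) = 75.16 mm.
A_s = 0.85 f'_c a b / f_y = 0.85 × 43.5 × 75.16 × 355 / 415 = 2377.3 mm².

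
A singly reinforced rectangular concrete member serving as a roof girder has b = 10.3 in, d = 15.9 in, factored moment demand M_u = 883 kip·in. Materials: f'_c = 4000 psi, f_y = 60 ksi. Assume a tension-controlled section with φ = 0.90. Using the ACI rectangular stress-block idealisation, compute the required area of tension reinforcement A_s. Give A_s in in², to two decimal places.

A_s ≈ 1.09 in²

M_n = M_u/φ = 883/0.90 = 981.111 kip·in.
From M_n = 0.85 f'_c a b (d − a/2):
a = d − √(d² − 2M_n/(0.85 f'_c b)) = 15.9 − √(15.9² − 2 × 981.111/(0.85 × 4 × 10.3)) = 1.872 in.
A_s = 0.85 f'_c a b / f_y = 0.85 × 4 × 1.872 × 10.3 / 60 = 1.093 in².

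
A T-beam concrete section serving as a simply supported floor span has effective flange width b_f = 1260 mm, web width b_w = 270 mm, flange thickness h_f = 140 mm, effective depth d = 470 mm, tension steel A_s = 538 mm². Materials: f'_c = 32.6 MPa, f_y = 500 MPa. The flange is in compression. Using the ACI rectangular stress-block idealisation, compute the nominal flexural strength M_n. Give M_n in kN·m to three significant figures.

Tension: T = A_s f_y = 538 × 500 = 269000 N.
Try a within the flange: a = T/(0.85 f'_c b_f) = 269000/(0.85 × 32.6 × 1260) = 7.70 mm.
Since a = 7.70 ≤ h_f = 140 mm, the stress block lies entirely in the flange; analyse as a rectangular beam of width b_f.
M_n = T(d − a/2) = 269000 × (470 − 3.85) = 125.39 × 10⁶ N·mm.
M_n = 125.39 kN·m.

M_n ≈ 125 kN·m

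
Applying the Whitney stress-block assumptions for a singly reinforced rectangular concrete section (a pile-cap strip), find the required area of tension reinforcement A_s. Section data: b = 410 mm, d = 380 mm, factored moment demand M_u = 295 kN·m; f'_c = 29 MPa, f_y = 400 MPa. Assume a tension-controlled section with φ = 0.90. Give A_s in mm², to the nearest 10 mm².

A_s ≈ 2480 mm²

M_n = M_u/φ = 295/0.90 = 327.778 kN·m.
With M_n = 0.85 f'_c a b (d − a/2), solve the quadratic for a:
a = d − √(d² − 2M_n/(0.85 f'_c b)) = 380 − √(380² − 2 × 327.778×10⁶/(0.85 × 29 × 410)) = 97.98 mm.
A_s = 0.85 f'_c a b / f_y = 0.85 × 29 × 97.98 × 410 / 400 = 2475.6 mm².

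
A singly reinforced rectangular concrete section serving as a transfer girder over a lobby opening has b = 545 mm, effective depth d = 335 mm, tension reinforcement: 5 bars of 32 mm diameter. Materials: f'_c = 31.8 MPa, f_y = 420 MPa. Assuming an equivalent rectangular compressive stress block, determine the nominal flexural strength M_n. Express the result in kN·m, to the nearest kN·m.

M_n ≈ 469 kN·m

A_s = 5 × 804 = 4020 mm².
T = A_s f_y = 4020 × 420 = 1688400 N = 1688.4 kN.
From C = T: a = T/(0.85 f'_c b) = 1688400/(0.85 × 31.8 × 545) = 114.61 mm.
M_n = T(d − a/2) = 1688.4 kN × (335 − 57.305) mm = 468.86 kN·m.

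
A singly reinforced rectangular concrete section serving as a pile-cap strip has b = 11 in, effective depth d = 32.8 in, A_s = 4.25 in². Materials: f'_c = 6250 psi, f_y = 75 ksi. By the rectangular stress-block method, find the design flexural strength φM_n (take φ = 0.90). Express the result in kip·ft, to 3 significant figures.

T = A_s f_y = 4.25 × 75 = 318.75 kips.
a = T/(0.85 f'_c b) = 318.75/(0.85 × 6.25 × 11) = 5.455 in.
M_n = T(d − a/2) = 318.75 × (32.8 − 2.7275) = 9585.6 kip·in = 9585.6/12 = 798.80 kip·ft.
φM_n = 0.90 × 798.80 = 718.92 kip·ft.

φM_n ≈ 719 kip·ft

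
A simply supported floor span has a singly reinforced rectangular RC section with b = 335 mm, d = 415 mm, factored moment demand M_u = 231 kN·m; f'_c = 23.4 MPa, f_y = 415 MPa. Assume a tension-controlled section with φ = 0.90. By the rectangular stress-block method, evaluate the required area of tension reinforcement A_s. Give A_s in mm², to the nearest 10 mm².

A_s ≈ 1710 mm²

M_n = M_u/φ = 231/0.90 = 256.667 kN·m.
With M_n = 0.85 f'_c a b (d − a/2), solve the quadratic for a:
a = d − √(d² − 2M_n/(0.85 f'_c b)) = 415 − √(415² − 2 × 256.667×10⁶/(0.85 × 23.4 × 335)) = 106.48 mm.
A_s = 0.85 f'_c a b / f_y = 0.85 × 23.4 × 106.48 × 335 / 415 = 1709.6 mm².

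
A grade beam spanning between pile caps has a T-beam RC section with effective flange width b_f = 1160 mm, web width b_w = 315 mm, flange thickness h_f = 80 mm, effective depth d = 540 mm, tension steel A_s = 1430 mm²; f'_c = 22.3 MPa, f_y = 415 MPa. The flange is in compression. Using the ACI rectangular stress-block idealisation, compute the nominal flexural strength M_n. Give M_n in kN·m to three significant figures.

Tension: T = A_s f_y = 1430 × 415 = 593450 N.
Try a within the flange: a = T/(0.85 f'_c b_f) = 593450/(0.85 × 22.3 × 1160) = 26.99 mm.
Since a = 26.99 ≤ h_f = 80 mm, the stress block lies entirely in the flange; analyse as a rectangular beam of width b_f.
M_n = T(d − a/2) = 593450 × (540 − 13.495) = 312.45 × 10⁶ N·mm.
M_n = 312.45 kN·m.

M_n ≈ 312 kN·m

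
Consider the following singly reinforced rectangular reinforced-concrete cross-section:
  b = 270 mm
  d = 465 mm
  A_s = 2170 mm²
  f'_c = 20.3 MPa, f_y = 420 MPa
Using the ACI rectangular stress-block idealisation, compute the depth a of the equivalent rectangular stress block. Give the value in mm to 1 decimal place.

T = A_s f_y = 2170 × 420 = 911400 N = 911.4 kN.
Setting C = 0.85 f'_c a b equal to T: a = 911400/(0.85 × 20.3 × 270) = 195.6 mm.

a ≈ 195.6 mm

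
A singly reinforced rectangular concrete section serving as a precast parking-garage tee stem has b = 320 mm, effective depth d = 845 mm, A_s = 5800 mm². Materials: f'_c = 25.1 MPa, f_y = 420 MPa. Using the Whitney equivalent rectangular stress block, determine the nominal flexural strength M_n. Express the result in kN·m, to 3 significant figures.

T = A_s f_y = 5800 × 420 = 2436000 N = 2436 kN.
From C = T: a = T/(0.85 f'_c b) = 2436000/(0.85 × 25.1 × 320) = 356.81 mm.
M_n = T(d − a/2) = 2436 kN × (845 − 178.405) mm = 1623.83 kN·m.

M_n ≈ 1620 kN·m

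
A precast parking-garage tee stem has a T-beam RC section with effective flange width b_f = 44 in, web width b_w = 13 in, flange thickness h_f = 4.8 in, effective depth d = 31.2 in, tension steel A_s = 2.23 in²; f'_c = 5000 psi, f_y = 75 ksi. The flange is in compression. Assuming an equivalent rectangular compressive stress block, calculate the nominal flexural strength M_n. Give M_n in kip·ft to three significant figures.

M_n ≈ 429 kip·ft

Tension: T = A_s f_y = 2.23 × 75 = 167.25 kips.
Try a within the flange: a = T/(0.85 f'_c b_f) = 167.25/(0.85 × 5 × 44) = 0.894 in.
Since a = 0.894 ≤ h_f = 4.8 in, the stress block lies entirely in the flange; analyse as a rectangular beam of width b_f.
M_n = T(d − a/2) = 167.25 × (31.2 − 0.447) = 5143.4 kip·in.
M_n = 5143.4/12 = 428.62 kip·ft.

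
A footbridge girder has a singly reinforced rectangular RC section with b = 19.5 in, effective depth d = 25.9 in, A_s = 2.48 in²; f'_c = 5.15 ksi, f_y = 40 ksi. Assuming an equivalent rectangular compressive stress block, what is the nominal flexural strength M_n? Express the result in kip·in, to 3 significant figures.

T = A_s f_y = 2.48 × 40 = 99.2 kips.
a = T/(0.85 f'_c b) = 99.2/(0.85 × 5.15 × 19.5) = 1.162 in.
M_n = T(d − a/2) = 99.2 × (25.9 − 0.581) = 2511.6 kip·in.

M_n ≈ 2510 kip·in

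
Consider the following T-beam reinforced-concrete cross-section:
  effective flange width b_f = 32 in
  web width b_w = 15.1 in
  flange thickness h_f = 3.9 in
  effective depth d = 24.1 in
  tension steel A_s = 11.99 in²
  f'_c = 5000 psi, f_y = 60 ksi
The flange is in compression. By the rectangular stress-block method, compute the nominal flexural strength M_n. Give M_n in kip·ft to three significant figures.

Tension: T = A_s f_y = 11.99 × 60 = 719.4 kips.
Try a within the flange: a = T/(0.85 f'_c b_f) = 719.4/(0.85 × 5 × 32) = 5.290 in.
a = 5.290 > h_f = 3.9 in: the block extends into the web. Split into flange-overhang and web parts.
C_f = 0.85 f'_c (b_f − b_w) h_f = 0.85 × 5 × (32 − 15.1) × 3.9 = 280.1 kips.
Remaining web compression depth: a_w = (T − C_f)/(0.85 f'_c b_w) = (719.4 − 280.1)/(0.85 × 5 × 15.1) = 6.845 in.
M_n = C_f(d − h_f/2) + (T − C_f)(d − a_w/2) = 280.1 × (24.1 − 1.95) + 439.3 × (24.1 − 3.4225) = 6204.2 + 9083.6 = 15287.8 kip·in.
M_n = 15287.8/12 = 1273.98 kip·ft.

M_n ≈ 1270 kip·ft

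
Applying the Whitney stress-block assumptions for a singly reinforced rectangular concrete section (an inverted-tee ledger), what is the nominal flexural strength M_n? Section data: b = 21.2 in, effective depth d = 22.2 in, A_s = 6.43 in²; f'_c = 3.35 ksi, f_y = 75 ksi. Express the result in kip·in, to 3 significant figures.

T = A_s f_y = 6.43 × 75 = 482.25 kips.
a = T/(0.85 f'_c b) = 482.25/(0.85 × 3.35 × 21.2) = 7.989 in.
M_n = T(d − a/2) = 482.25 × (22.2 − 3.9945) = 8779.6 kip·in.

M_n ≈ 8780 kip·in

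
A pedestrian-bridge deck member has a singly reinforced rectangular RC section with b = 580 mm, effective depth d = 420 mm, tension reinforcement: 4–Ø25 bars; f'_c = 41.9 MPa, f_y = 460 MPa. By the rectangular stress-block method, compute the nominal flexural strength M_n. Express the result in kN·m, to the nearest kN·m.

M_n ≈ 360 kN·m

A_s = 4 × 491 = 1964 mm².
T = A_s f_y = 1964 × 460 = 903440 N = 903.44 kN.
From C = T: a = T/(0.85 f'_c b) = 903440/(0.85 × 41.9 × 580) = 43.74 mm.
M_n = T(d − a/2) = 903.44 kN × (420 − 21.87) mm = 359.69 kN·m.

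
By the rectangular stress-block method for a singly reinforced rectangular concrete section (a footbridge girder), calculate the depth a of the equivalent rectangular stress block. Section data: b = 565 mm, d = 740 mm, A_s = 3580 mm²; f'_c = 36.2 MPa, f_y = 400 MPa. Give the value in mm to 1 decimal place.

T = A_s f_y = 3580 × 400 = 1432000 N = 1432 kN.
Setting C = 0.85 f'_c a b equal to T: a = 1432000/(0.85 × 36.2 × 565) = 82.4 mm.

a ≈ 82.4 mm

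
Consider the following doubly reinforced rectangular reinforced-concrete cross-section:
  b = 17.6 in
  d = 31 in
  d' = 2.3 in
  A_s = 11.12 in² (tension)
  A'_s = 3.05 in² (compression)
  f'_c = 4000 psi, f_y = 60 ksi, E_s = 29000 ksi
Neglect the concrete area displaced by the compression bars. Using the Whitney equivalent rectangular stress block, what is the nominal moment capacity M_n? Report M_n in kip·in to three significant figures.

M_n ≈ 18300 kip·in

Assume both steels yield.
a = (A_s − A'_s) f_y/(0.85 f'_c b) = (11.12 − 3.05) × 60/(0.85 × 4 × 17.6) = 8.092 in.
c = a/β₁ = 8.092/0.85 = 9.520 in; ε'_s = 0.003(c − d')/c = 0.0023 ≥ ε_y = 0.0021, so the compression steel yields.
M_n = (A_s − A'_s) f_y (d − a/2) + A'_s f_y (d − d') = 484.2 × (31 − 4.046) + 183 × (31 − 2.3) = 13051.1 + 5252.1 = 18303.2 kip·in.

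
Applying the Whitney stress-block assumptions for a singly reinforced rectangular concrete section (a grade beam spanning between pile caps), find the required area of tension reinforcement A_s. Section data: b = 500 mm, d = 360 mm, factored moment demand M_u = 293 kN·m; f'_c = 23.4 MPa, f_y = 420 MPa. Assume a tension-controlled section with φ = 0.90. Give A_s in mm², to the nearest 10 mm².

A_s ≈ 2530 mm²

M_n = M_u/φ = 293/0.90 = 325.556 kN·m.
With M_n = 0.85 f'_c a b (d − a/2), solve the quadratic for a:
a = d − √(d² − 2M_n/(0.85 f'_c b)) = 360 − √(360² − 2 × 325.556×10⁶/(0.85 × 23.4 × 500)) = 106.76 mm.
A_s = 0.85 f'_c a b / f_y = 0.85 × 23.4 × 106.76 × 500 / 420 = 2527.9 mm².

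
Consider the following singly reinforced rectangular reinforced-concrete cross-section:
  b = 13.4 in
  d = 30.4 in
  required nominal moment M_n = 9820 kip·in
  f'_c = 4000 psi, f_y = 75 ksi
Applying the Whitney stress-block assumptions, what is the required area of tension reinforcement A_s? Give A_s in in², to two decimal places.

A_s ≈ 4.98 in²

From M_n = 0.85 f'_c a b (d − a/2):
a = d − √(d² − 2M_n/(0.85 f'_c b)) = 30.4 − √(30.4² − 2 × 9820/(0.85 × 4 × 13.4)) = 8.195 in.
A_s = 0.85 f'_c a b / f_y = 0.85 × 4 × 8.195 × 13.4 / 75 = 4.978 in².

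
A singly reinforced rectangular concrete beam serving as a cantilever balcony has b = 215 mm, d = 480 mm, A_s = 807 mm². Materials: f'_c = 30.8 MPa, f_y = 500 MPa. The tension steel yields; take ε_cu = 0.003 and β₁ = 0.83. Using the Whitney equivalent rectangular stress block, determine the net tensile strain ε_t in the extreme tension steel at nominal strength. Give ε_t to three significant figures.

ε_t ≈ 0.0137

a = A_s f_y/(0.85 f'_c b) = 71.69 mm.
β₁ = 0.83, so c = a/β₁ = 71.69/0.83 = 86.37 mm.
From the linear strain diagram with ε_cu = 0.003: ε_t = 0.003 (d − c)/c = 0.003 × (480 − 86.37)/86.37 = 0.0137.
Since ε_t ≥ 0.005, the section is tension-controlled.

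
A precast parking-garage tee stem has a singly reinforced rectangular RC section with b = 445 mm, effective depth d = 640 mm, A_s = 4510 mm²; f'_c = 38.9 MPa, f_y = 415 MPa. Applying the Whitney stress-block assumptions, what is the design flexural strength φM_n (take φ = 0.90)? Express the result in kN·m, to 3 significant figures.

T = A_s f_y = 4510 × 415 = 1871650 N = 1871.65 kN.
From C = T: a = T/(0.85 f'_c b) = 1871650/(0.85 × 38.9 × 445) = 127.20 mm.
M_n = T(d − a/2) = 1871.65 kN × (640 − 63.6) mm = 1078.82 kN·m.
φM_n = 0.90 × 1078.82 = 970.94 kN·m.

φM_n ≈ 971 kN·m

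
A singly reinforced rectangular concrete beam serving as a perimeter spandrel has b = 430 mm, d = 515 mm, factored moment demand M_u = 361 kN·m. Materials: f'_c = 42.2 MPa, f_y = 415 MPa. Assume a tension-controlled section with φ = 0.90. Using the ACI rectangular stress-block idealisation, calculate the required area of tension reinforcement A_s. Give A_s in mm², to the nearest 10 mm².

M_n = M_u/φ = 361/0.90 = 401.111 kN·m.
With M_n = 0.85 f'_c a b (d − a/2), solve the quadratic for a:
a = d − √(d² − 2M_n/(0.85 f'_c b)) = 515 − √(515² − 2 × 401.111×10⁶/(0.85 × 42.2 × 430)) = 53.25 mm.
A_s = 0.85 f'_c a b / f_y = 0.85 × 42.2 × 53.25 × 430 / 415 = 1979.1 mm².

A_s ≈ 1980 mm²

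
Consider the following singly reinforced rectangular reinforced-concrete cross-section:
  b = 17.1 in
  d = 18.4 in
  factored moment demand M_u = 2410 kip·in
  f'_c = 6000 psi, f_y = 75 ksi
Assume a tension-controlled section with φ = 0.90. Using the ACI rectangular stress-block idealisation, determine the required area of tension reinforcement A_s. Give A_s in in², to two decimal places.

A_s ≈ 2.04 in²

M_n = M_u/φ = 2410/0.90 = 2677.78 kip·in.
From M_n = 0.85 f'_c a b (d − a/2):
a = d − √(d² − 2M_n/(0.85 f'_c b)) = 18.4 − √(18.4² − 2 × 2677.78/(0.85 × 6 × 17.1)) = 1.752 in.
A_s = 0.85 f'_c a b / f_y = 0.85 × 6 × 1.752 × 17.1 / 75 = 2.037 in².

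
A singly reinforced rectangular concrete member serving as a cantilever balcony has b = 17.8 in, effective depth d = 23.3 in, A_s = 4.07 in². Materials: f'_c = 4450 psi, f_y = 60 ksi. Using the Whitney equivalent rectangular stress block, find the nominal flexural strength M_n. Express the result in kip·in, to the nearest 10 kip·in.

T = A_s f_y = 4.07 × 60 = 244.2 kips.
a = T/(0.85 f'_c b) = 244.2/(0.85 × 4.45 × 17.8) = 3.627 in.
M_n = T(d − a/2) = 244.2 × (23.3 − 1.8135) = 5247.0 kip·in.

M_n ≈ 5250 kip·in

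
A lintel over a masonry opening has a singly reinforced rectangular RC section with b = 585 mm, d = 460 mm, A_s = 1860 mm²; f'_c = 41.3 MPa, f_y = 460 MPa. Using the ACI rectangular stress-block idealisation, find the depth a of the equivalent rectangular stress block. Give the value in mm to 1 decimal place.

T = A_s f_y = 1860 × 460 = 855600 N = 855.6 kN.
Setting C = 0.85 f'_c a b equal to T: a = 855600/(0.85 × 41.3 × 585) = 41.7 mm.

a ≈ 41.7 mm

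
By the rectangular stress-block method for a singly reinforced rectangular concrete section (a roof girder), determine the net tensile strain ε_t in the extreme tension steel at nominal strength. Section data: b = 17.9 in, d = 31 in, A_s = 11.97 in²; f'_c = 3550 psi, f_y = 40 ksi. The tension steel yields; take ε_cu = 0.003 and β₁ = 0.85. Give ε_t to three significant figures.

ε_t ≈ 0.00592

a = A_s f_y/(0.85 f'_c b) = 8.864 in.
β₁ = 0.85, so c = a/β₁ = 8.864/0.85 = 10.428 in.
From the linear strain diagram with ε_cu = 0.003: ε_t = 0.003 (d − c)/c = 0.003 × (31 − 10.428)/10.428 = 0.00592.
Since ε_t ≥ 0.005, the section is tension-controlled.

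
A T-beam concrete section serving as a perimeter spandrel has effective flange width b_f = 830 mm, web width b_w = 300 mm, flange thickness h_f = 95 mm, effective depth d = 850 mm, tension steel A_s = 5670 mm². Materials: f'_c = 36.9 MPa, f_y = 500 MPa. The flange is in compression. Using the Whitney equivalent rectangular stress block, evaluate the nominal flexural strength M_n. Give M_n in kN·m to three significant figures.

Tension: T = A_s f_y = 5670 × 500 = 2835000 N.
Try a within the flange: a = T/(0.85 f'_c b_f) = 2835000/(0.85 × 36.9 × 830) = 108.90 mm.
a = 108.90 > h_f = 95 mm: the block extends into the web. Split into flange-overhang and web parts.
C_f = 0.85 f'_c (b_f − b_w) h_f = 0.85 × 36.9 × (830 − 300) × 95 = 1579228 N.
Remaining web compression depth: a_w = (T − C_f)/(0.85 f'_c b_w) = (2835000 − 1579228)/(0.85 × 36.9 × 300) = 133.46 mm.
M_n = C_f(d − h_f/2) + (T − C_f)(d − a_w/2) = 1579228 × (850 − 47.5) + 1255772 × (850 − 66.73) = 1267.33 + 983.61 = 2250.94 × 10⁶ N·mm.
M_n = 2250.94 kN·m.

M_n ≈ 2250 kN·m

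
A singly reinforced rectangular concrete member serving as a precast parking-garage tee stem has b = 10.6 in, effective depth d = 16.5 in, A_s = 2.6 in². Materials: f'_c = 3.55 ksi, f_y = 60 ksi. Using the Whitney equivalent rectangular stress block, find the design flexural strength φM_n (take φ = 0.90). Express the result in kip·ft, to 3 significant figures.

T = A_s f_y = 2.6 × 60 = 156 kips.
a = T/(0.85 f'_c b) = 156/(0.85 × 3.55 × 10.6) = 4.877 in.
M_n = T(d − a/2) = 156 × (16.5 − 2.4385) = 2193.6 kip·in = 2193.6/12 = 182.80 kip·ft.
φM_n = 0.90 × 182.80 = 164.52 kip·ft.

φM_n ≈ 165 kip·ft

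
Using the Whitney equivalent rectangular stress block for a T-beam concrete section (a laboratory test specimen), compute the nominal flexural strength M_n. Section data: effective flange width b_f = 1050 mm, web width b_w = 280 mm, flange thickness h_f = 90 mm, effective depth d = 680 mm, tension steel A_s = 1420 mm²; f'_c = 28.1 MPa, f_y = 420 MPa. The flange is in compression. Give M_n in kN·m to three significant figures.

M_n ≈ 398 kN·m

Tension: T = A_s f_y = 1420 × 420 = 596400 N.
Try a within the flange: a = T/(0.85 f'_c b_f) = 596400/(0.85 × 28.1 × 1050) = 23.78 mm.
Since a = 23.78 ≤ h_f = 90 mm, the stress block lies entirely in the flange; analyse as a rectangular beam of width b_f.
M_n = T(d − a/2) = 596400 × (680 − 11.89) = 398.46 × 10⁶ N·mm.
M_n = 398.46 kN·m.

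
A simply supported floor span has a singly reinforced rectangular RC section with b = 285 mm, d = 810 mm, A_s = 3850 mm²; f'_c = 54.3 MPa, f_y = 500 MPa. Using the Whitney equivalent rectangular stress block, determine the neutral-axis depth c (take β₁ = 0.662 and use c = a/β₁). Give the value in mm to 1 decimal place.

c ≈ 221.1 mm

T = A_s f_y = 3850 × 500 = 1925000 N = 1925 kN.
Setting C = 0.85 f'_c a b equal to T: a = 1925000/(0.85 × 54.3 × 285) = 146.341 mm.
With β₁ = 0.662, c = a/β₁ = 146.341/0.662 = 221.1 mm.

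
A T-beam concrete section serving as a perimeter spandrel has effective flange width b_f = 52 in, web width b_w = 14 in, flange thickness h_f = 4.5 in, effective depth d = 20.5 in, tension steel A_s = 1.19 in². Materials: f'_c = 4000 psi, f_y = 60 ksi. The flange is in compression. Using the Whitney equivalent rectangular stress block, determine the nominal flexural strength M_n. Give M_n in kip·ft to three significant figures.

M_n ≈ 121 kip·ft

Tension: T = A_s f_y = 1.19 × 60 = 71.4 kips.
Try a within the flange: a = T/(0.85 f'_c b_f) = 71.4/(0.85 × 4 × 52) = 0.404 in.
Since a = 0.404 ≤ h_f = 4.5 in, the stress block lies entirely in the flange; analyse as a rectangular beam of width b_f.
M_n = T(d − a/2) = 71.4 × (20.5 − 0.202) = 1449.3 kip·in.
M_n = 1449.3/12 = 120.78 kip·ft.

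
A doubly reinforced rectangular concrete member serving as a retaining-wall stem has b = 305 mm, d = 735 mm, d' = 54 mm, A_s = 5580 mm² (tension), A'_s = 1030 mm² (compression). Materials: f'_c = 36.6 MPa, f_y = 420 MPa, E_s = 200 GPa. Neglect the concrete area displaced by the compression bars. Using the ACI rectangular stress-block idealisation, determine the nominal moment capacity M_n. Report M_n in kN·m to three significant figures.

M_n ≈ 1510 kN·m

Assume both tension and compression steel yield.
Net tension couple steel: A_s − A'_s = 4550 mm².
a = (A_s − A'_s) f_y / (0.85 f'_c b) = 1911000/(0.85 × 36.6 × 305) = 201.40 mm.
c = a/β₁ = 201.40/0.789 = 255.26 mm; ε'_s = 0.003(c − d')/c = 0.0024 ≥ f_y/E_s = 0.0021, so compression steel does yield.
M_n = (A_s − A'_s) f_y (d − a/2) + A'_s f_y (d − d') = [1911000 × (735 − 100.7) + 432600 × (735 − 54)] × 10⁻⁶ = 1212.15 + 294.60 = 1506.75 kN·m.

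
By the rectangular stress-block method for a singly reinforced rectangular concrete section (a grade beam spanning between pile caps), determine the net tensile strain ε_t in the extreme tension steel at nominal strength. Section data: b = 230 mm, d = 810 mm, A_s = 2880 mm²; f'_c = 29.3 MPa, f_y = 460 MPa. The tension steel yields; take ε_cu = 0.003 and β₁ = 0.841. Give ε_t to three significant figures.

ε_t ≈ 0.00584

a = A_s f_y/(0.85 f'_c b) = 231.28 mm.
β₁ = 0.841, so c = a/β₁ = 231.28/0.841 = 275.01 mm.
From the linear strain diagram with ε_cu = 0.003: ε_t = 0.003 (d − c)/c = 0.003 × (810 − 275.01)/275.01 = 0.00584.
Since ε_t ≥ 0.005, the section is tension-controlled.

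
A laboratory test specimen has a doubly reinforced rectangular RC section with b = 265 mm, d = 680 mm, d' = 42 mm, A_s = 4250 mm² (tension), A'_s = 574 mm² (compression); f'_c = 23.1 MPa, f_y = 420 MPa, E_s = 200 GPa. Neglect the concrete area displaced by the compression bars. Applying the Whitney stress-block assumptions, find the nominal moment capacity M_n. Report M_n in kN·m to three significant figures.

M_n ≈ 975 kN·m

Assume both tension and compression steel yield.
Net tension couple steel: A_s − A'_s = 3676 mm².
a = (A_s − A'_s) f_y / (0.85 f'_c b) = 1543920/(0.85 × 23.1 × 265) = 296.72 mm.
c = a/β₁ = 296.72/0.85 = 349.08 mm; ε'_s = 0.003(c − d')/c = 0.0026 ≥ f_y/E_s = 0.0021, so compression steel does yield.
M_n = (A_s − A'_s) f_y (d − a/2) + A'_s f_y (d − d') = [1543920 × (680 − 148.36) + 241080 × (680 − 42)] × 10⁻⁶ = 820.81 + 153.81 = 974.62 kN·m.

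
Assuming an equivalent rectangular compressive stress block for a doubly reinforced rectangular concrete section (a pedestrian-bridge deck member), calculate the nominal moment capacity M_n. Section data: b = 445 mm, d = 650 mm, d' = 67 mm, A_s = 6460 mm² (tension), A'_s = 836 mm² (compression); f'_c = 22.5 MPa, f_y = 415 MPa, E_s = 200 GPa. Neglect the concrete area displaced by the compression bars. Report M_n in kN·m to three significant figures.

Assume both tension and compression steel yield.
Net tension couple steel: A_s − A'_s = 5624 mm².
a = (A_s − A'_s) f_y / (0.85 f'_c b) = 2333960/(0.85 × 22.5 × 445) = 274.24 mm.
c = a/β₁ = 274.24/0.85 = 322.64 mm; ε'_s = 0.003(c − d')/c = 0.0024 ≥ f_y/E_s = 0.0021, so compression steel does yield.
M_n = (A_s − A'_s) f_y (d − a/2) + A'_s f_y (d − d') = [2333960 × (650 − 137.12) + 346940 × (650 − 67)] × 10⁻⁶ = 1197.04 + 202.27 = 1399.31 kN·m.

M_n ≈ 1400 kN·m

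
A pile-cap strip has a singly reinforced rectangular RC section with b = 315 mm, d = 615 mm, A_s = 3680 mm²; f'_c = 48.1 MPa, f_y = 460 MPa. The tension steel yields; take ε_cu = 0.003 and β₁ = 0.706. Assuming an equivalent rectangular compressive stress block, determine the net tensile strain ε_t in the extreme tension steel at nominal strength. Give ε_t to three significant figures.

a = A_s f_y/(0.85 f'_c b) = 131.44 mm.
β₁ = 0.706, so c = a/β₁ = 131.44/0.706 = 186.18 mm.
From the linear strain diagram with ε_cu = 0.003: ε_t = 0.003 (d − c)/c = 0.003 × (615 − 186.18)/186.18 = 0.00691.
Since ε_t ≥ 0.005, the section is tension-controlled.

ε_t ≈ 0.00691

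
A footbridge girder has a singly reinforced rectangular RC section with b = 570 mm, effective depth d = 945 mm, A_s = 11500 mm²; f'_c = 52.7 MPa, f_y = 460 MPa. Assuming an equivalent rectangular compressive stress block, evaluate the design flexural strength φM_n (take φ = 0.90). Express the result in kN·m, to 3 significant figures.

T = A_s f_y = 11500 × 460 = 5290000 N = 5290 kN.
From C = T: a = T/(0.85 f'_c b) = 5290000/(0.85 × 52.7 × 570) = 207.18 mm.
M_n = T(d − a/2) = 5290 kN × (945 − 103.59) mm = 4451.06 kN·m.
φM_n = 0.90 × 4451.06 = 4005.95 kN·m.

φM_n ≈ 4010 kN·m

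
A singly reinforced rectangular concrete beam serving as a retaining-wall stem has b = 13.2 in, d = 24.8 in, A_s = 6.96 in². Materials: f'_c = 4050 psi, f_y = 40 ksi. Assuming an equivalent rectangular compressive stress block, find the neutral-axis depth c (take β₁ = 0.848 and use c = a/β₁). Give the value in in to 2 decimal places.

c ≈ 7.22 in

T = A_s f_y = 6.96 × 40 = 278.4 kips.
a = T/(0.85 f'_c b) = 278.4/(0.85 × 4.05 × 13.2) = 6.1266 in.
With β₁ = 0.848, c = a/β₁ = 6.1266/0.848 = 7.22 in.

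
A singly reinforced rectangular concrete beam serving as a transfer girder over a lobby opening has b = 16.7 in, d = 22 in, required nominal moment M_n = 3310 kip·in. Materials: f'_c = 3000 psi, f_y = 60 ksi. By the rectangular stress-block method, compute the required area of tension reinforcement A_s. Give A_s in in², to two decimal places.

From M_n = 0.85 f'_c a b (d − a/2):
a = d − √(d² − 2M_n/(0.85 f'_c b)) = 22 − √(22² − 2 × 3310/(0.85 × 3 × 16.7)) = 3.874 in.
A_s = 0.85 f'_c a b / f_y = 0.85 × 3 × 3.874 × 16.7 / 60 = 2.750 in².

A_s ≈ 2.75 in²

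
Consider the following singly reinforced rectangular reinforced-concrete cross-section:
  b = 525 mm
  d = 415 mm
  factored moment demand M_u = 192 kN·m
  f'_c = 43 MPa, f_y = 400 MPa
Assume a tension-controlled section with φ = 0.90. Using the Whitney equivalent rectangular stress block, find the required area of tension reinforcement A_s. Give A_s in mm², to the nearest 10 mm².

A_s ≈ 1330 mm²

M_n = M_u/φ = 192/0.90 = 213.333 kN·m.
With M_n = 0.85 f'_c a b (d − a/2), solve the quadratic for a:
a = d − √(d² − 2M_n/(0.85 f'_c b)) = 415 − √(415² − 2 × 213.333×10⁶/(0.85 × 43 × 525)) = 27.71 mm.
A_s = 0.85 f'_c a b / f_y = 0.85 × 43 × 27.71 × 525 / 400 = 1329.3 mm².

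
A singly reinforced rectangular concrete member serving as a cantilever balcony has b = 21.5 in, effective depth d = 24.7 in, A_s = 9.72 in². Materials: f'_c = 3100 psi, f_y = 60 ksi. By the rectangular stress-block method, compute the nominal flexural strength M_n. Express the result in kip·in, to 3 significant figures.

T = A_s f_y = 9.72 × 60 = 583.2 kips.
a = T/(0.85 f'_c b) = 583.2/(0.85 × 3.1 × 21.5) = 10.294 in.
M_n = T(d − a/2) = 583.2 × (24.7 − 5.147) = 11403.3 kip·in.

M_n ≈ 11400 kip·in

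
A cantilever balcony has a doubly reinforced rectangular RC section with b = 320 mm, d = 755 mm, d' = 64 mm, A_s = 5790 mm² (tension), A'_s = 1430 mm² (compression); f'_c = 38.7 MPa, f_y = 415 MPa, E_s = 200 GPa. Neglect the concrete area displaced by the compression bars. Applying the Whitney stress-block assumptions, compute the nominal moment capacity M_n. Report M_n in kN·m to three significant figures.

M_n ≈ 1620 kN·m

Assume both tension and compression steel yield.
Net tension couple steel: A_s − A'_s = 4360 mm².
a = (A_s − A'_s) f_y / (0.85 f'_c b) = 1809400/(0.85 × 38.7 × 320) = 171.89 mm.
c = a/β₁ = 171.89/0.774 = 222.08 mm; ε'_s = 0.003(c − d')/c = 0.0021 ≥ f_y/E_s = 0.0021, so compression steel does yield.
M_n = (A_s − A'_s) f_y (d − a/2) + A'_s f_y (d − d') = [1809400 × (755 − 85.945) + 593450 × (755 − 64)] × 10⁻⁶ = 1210.59 + 410.07 = 1620.66 kN·m.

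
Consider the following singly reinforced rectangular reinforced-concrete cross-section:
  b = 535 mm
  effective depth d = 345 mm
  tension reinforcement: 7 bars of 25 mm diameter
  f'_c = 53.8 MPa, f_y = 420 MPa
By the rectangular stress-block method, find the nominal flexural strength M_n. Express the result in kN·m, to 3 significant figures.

M_n ≈ 455 kN·m

A_s = 7 × 491 = 3437 mm².
T = A_s f_y = 3437 × 420 = 1443540 N = 1443.54 kN.
From C = T: a = T/(0.85 f'_c b) = 1443540/(0.85 × 53.8 × 535) = 59.00 mm.
M_n = T(d − a/2) = 1443.54 kN × (345 − 29.5) mm = 455.44 kN·m.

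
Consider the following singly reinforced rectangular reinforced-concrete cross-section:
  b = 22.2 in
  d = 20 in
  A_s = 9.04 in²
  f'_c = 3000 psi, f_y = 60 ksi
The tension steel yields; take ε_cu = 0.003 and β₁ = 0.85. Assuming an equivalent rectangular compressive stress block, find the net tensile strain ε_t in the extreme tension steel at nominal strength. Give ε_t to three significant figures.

a = A_s f_y/(0.85 f'_c b) = 9.581 in.
β₁ = 0.85, so c = a/β₁ = 9.581/0.85 = 11.272 in.
From the linear strain diagram with ε_cu = 0.003: ε_t = 0.003 (d − c)/c = 0.003 × (20 − 11.272)/11.272 = 0.00232.
ε_t < 0.004 — the section is over-reinforced for flexure under ACI limits.

ε_t ≈ 0.00232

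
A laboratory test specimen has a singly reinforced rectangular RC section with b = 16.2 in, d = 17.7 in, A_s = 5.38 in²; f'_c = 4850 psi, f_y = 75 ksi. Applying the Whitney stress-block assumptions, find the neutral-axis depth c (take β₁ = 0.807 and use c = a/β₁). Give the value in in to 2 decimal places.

c ≈ 7.49 in

T = A_s f_y = 5.38 × 75 = 403.5 kips.
a = T/(0.85 f'_c b) = 403.5/(0.85 × 4.85 × 16.2) = 6.0418 in.
With β₁ = 0.807, c = a/β₁ = 6.0418/0.807 = 7.49 in.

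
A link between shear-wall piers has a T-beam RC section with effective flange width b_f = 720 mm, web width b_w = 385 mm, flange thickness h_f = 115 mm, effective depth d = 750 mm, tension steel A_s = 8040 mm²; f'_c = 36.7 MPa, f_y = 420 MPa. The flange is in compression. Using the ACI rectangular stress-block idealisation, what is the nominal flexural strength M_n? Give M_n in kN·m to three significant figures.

Tension: T = A_s f_y = 8040 × 420 = 3376800 N.
Try a within the flange: a = T/(0.85 f'_c b_f) = 3376800/(0.85 × 36.7 × 720) = 150.34 mm.
a = 150.34 > h_f = 115 mm: the block extends into the web. Split into flange-overhang and web parts.
C_f = 0.85 f'_c (b_f − b_w) h_f = 0.85 × 36.7 × (720 − 385) × 115 = 1201787 N.
Remaining web compression depth: a_w = (T − C_f)/(0.85 f'_c b_w) = (3376800 − 1201787)/(0.85 × 36.7 × 385) = 181.10 mm.
M_n = C_f(d − h_f/2) + (T − C_f)(d − a_w/2) = 1201787 × (750 − 57.5) + 2175013 × (750 − 90.55) = 832.24 + 1434.31 = 2266.55 × 10⁶ N·mm.
M_n = 2266.55 kN·m.

M_n ≈ 2270 kN·m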